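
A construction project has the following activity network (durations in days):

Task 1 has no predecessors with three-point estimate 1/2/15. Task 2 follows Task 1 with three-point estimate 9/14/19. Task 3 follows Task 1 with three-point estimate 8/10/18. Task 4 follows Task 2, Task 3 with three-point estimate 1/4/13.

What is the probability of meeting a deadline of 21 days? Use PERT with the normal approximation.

te_Task 1 = (1 + 4·2 + 15)/6 = 24/6 = 4; σ²_Task 1 = ((15−1)/6)² = 5.444
te_Task 2 = (9 + 4·14 + 19)/6 = 84/6 = 14; σ²_Task 2 = ((19−9)/6)² = 2.778
te_Task 3 = (8 + 4·10 + 18)/6 = 66/6 = 11; σ²_Task 3 = ((18−8)/6)² = 2.778
te_Task 4 = (1 + 4·4 + 13)/6 = 30/6 = 5; σ²_Task 4 = ((13−1)/6)² = 4.000

Forward pass:
ES_Task 1 = 0; EF_Task 1 = 4
ES_Task 2 = 4; EF_Task 2 = 4+14 = 18
ES_Task 3 = 4; EF_Task 3 = 4+11 = 15
ES_Task 4 = max(EF_Task 2=18, EF_Task 3=15) = 18; EF_Task 4 = 18+5 = 23
Expected project duration μ = 23 days. Critical path: Task 1 → Task 2 → Task 4.

Variance along critical path = 5.444 + 2.778 + 4.000 = 12.222; σ = √12.222 = 3.496 days.
Z = (21 − 23) / 3.496 = -0.572
P(T ≤ 21) = Φ(-0.572) ≈ 0.284

0.284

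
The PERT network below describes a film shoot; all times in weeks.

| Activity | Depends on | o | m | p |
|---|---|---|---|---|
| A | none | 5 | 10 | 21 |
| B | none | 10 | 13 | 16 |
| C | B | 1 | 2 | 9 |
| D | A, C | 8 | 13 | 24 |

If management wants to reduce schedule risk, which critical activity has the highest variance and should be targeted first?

D

te_A = (5 + 4·10 + 21)/6 = 66/6 = 11; σ²_A = ((21−5)/6)² = 7.111
te_B = (10 + 4·13 + 16)/6 = 78/6 = 13; σ²_B = ((16−10)/6)² = 1.000
te_C = (1 + 4·2 + 9)/6 = 18/6 = 3; σ²_C = ((9−1)/6)² = 1.778
te_D = (8 + 4·13 + 24)/6 = 84/6 = 14; σ²_D = ((24−8)/6)² = 7.111

Forward pass:
ES_A = 0; EF_A = 11
ES_B = 0; EF_B = 13
ES_C = 13; EF_C = 13+3 = 16
ES_D = max(EF_A=11, EF_C=16) = 16; EF_D = 16+14 = 30
Expected project duration μ = 30 weeks. Critical path: B → C → D.

Variances on critical path: σ²_B=1.000, σ²_C=1.778, σ²_D=7.111.
Largest is σ²_D = 7.111.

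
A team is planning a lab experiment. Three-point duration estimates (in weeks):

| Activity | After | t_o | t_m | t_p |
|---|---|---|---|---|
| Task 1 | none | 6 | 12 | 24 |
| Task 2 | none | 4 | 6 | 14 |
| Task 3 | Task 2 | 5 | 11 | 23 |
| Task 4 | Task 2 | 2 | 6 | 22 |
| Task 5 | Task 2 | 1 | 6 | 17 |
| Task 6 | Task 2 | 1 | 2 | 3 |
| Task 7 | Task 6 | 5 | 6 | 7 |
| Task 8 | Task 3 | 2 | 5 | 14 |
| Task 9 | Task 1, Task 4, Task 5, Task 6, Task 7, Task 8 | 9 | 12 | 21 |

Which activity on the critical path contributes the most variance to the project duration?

te_Task 1 = (6 + 4·12 + 24)/6 = 78/6 = 13; σ²_Task 1 = ((24−6)/6)² = 9.000
te_Task 2 = (4 + 4·6 + 14)/6 = 42/6 = 7; σ²_Task 2 = ((14−4)/6)² = 2.778
te_Task 3 = (5 + 4·11 + 23)/6 = 72/6 = 12; σ²_Task 3 = ((23−5)/6)² = 9.000
te_Task 4 = (2 + 4·6 + 22)/6 = 48/6 = 8; σ²_Task 4 = ((22−2)/6)² = 11.111
te_Task 5 = (1 + 4·6 + 17)/6 = 42/6 = 7; σ²_Task 5 = ((17−1)/6)² = 7.111
te_Task 6 = (1 + 4·2 + 3)/6 = 12/6 = 2; σ²_Task 6 = ((3−1)/6)² = 0.111
te_Task 7 = (5 + 4·6 + 7)/6 = 36/6 = 6; σ²_Task 7 = ((7−5)/6)² = 0.111
te_Task 8 = (2 + 4·5 + 14)/6 = 36/6 = 6; σ²_Task 8 = ((14−2)/6)² = 4.000
te_Task 9 = (9 + 4·12 + 21)/6 = 78/6 = 13; σ²_Task 9 = ((21−9)/6)² = 4.000

Forward pass:
ES_Task 1 = 0; EF_Task 1 = 13
ES_Task 2 = 0; EF_Task 2 = 7
ES_Task 3 = 7; EF_Task 3 = 7+12 = 19
ES_Task 4 = 7; EF_Task 4 = 7+8 = 15
ES_Task 5 = 7; EF_Task 5 = 7+7 = 14
ES_Task 6 = 7; EF_Task 6 = 7+2 = 9
ES_Task 7 = 9; EF_Task 7 = 9+6 = 15
ES_Task 8 = 19; EF_Task 8 = 19+6 = 25
ES_Task 9 = max(EF_Task 1=13, EF_Task 4=15, EF_Task 5=14, EF_Task 6=9, EF_Task 7=15, EF_Task 8=25) = 25; EF_Task 9 = 25+13 = 38
Expected project duration μ = 38 weeks. Critical path: Task 2 → Task 3 → Task 8 → Task 9.

Variances on critical path: σ²_Task 2=2.778, σ²_Task 3=9.000, σ²_Task 8=4.000, σ²_Task 9=4.000.
Largest is σ²_Task 3 = 9.000.

Task 3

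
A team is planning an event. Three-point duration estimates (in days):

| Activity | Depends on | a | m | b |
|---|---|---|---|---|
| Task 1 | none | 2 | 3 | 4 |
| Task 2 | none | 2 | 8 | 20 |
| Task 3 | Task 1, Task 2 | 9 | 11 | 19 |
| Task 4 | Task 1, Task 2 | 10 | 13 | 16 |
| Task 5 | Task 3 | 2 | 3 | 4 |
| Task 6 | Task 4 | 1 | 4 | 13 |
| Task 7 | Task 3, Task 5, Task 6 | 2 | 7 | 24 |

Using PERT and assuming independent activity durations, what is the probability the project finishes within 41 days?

0.830

te_Task 1 = (2 + 4·3 + 4)/6 = 18/6 = 3; σ²_Task 1 = ((4−2)/6)² = 0.111
te_Task 2 = (2 + 4·8 + 20)/6 = 54/6 = 9; σ²_Task 2 = ((20−2)/6)² = 9.000
te_Task 3 = (9 + 4·11 + 19)/6 = 72/6 = 12; σ²_Task 3 = ((19−9)/6)² = 2.778
te_Task 4 = (10 + 4·13 + 16)/6 = 78/6 = 13; σ²_Task 4 = ((16−10)/6)² = 1.000
te_Task 5 = (2 + 4·3 + 4)/6 = 18/6 = 3; σ²_Task 5 = ((4−2)/6)² = 0.111
te_Task 6 = (1 + 4·4 + 13)/6 = 30/6 = 5; σ²_Task 6 = ((13−1)/6)² = 4.000
te_Task 7 = (2 + 4·7 + 24)/6 = 54/6 = 9; σ²_Task 7 = ((24−2)/6)² = 13.444

Forward pass:
ES_Task 1 = 0; EF_Task 1 = 3
ES_Task 2 = 0; EF_Task 2 = 9
ES_Task 3 = max(EF_Task 1=3, EF_Task 2=9) = 9; EF_Task 3 = 9+12 = 21
ES_Task 4 = max(EF_Task 1=3, EF_Task 2=9) = 9; EF_Task 4 = 9+13 = 22
ES_Task 5 = 21; EF_Task 5 = 21+3 = 24
ES_Task 6 = 22; EF_Task 6 = 22+5 = 27
ES_Task 7 = max(EF_Task 3=21, EF_Task 5=24, EF_Task 6=27) = 27; EF_Task 7 = 27+9 = 36
Expected project duration μ = 36 days. Critical path: Task 2 → Task 4 → Task 6 → Task 7.

Variance along critical path = 9.000 + 1.000 + 4.000 + 13.444 = 27.444; σ = √27.444 = 5.239 days.
Z = (41 − 36) / 5.239 = 0.954
P(T ≤ 41) = Φ(0.954) ≈ 0.830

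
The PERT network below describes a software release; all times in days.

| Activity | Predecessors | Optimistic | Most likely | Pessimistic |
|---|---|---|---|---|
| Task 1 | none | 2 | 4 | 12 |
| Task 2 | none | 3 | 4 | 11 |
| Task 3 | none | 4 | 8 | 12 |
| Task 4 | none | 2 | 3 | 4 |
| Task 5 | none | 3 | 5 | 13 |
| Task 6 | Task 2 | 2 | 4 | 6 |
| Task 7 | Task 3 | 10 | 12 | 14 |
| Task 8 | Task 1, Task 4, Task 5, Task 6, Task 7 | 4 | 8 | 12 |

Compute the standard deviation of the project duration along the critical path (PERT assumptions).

te_Task 1 = (2 + 4·4 + 12)/6 = 30/6 = 5; σ²_Task 1 = ((12−2)/6)² = 2.778
te_Task 2 = (3 + 4·4 + 11)/6 = 30/6 = 5; σ²_Task 2 = ((11−3)/6)² = 1.778
te_Task 3 = (4 + 4·8 + 12)/6 = 48/6 = 8; σ²_Task 3 = ((12−4)/6)² = 1.778
te_Task 4 = (2 + 4·3 + 4)/6 = 18/6 = 3; σ²_Task 4 = ((4−2)/6)² = 0.111
te_Task 5 = (3 + 4·5 + 13)/6 = 36/6 = 6; σ²_Task 5 = ((13−3)/6)² = 2.778
te_Task 6 = (2 + 4·4 + 6)/6 = 24/6 = 4; σ²_Task 6 = ((6−2)/6)² = 0.444
te_Task 7 = (10 + 4·12 + 14)/6 = 72/6 = 12; σ²_Task 7 = ((14−10)/6)² = 0.444
te_Task 8 = (4 + 4·8 + 12)/6 = 48/6 = 8; σ²_Task 8 = ((12−4)/6)² = 1.778

Forward pass:
ES_Task 1 = 0; EF_Task 1 = 5
ES_Task 2 = 0; EF_Task 2 = 5
ES_Task 3 = 0; EF_Task 3 = 8
ES_Task 4 = 0; EF_Task 4 = 3
ES_Task 5 = 0; EF_Task 5 = 6
ES_Task 6 = 5; EF_Task 6 = 5+4 = 9
ES_Task 7 = 8; EF_Task 7 = 8+12 = 20
ES_Task 8 = max(EF_Task 1=5, EF_Task 4=3, EF_Task 5=6, EF_Task 6=9, EF_Task 7=20) = 20; EF_Task 8 = 20+8 = 28
Expected project duration μ = 28 days. Critical path: Task 3 → Task 7 → Task 8.

Variance along critical path = 1.778 + 0.444 + 1.778 = 4.000
σ = √4.000 = 2.000 days

2.00 days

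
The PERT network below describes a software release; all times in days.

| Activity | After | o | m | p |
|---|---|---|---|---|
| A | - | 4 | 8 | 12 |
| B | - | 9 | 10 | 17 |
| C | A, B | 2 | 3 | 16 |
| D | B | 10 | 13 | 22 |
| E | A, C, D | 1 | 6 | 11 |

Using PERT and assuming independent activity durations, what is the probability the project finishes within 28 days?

te_A = (4 + 4·8 + 12)/6 = 48/6 = 8; σ²_A = ((12−4)/6)² = 1.778
te_B = (9 + 4·10 + 17)/6 = 66/6 = 11; σ²_B = ((17−9)/6)² = 1.778
te_C = (2 + 4·3 + 16)/6 = 30/6 = 5; σ²_C = ((16−2)/6)² = 5.444
te_D = (10 + 4·13 + 22)/6 = 84/6 = 14; σ²_D = ((22−10)/6)² = 4.000
te_E = (1 + 4·6 + 11)/6 = 36/6 = 6; σ²_E = ((11−1)/6)² = 2.778

Forward pass:
ES_A = 0; EF_A = 8
ES_B = 0; EF_B = 11
ES_C = max(EF_A=8, EF_B=11) = 11; EF_C = 11+5 = 16
ES_D = 11; EF_D = 11+14 = 25
ES_E = max(EF_A=8, EF_C=16, EF_D=25) = 25; EF_E = 25+6 = 31
Expected project duration μ = 31 days. Critical path: B → D → E.

Variance along critical path = 1.778 + 4.000 + 2.778 = 8.556; σ = √8.556 = 2.925 days.
Z = (28 − 31) / 2.925 = -1.026
P(T ≤ 28) = Φ(-1.026) ≈ 0.153

0.153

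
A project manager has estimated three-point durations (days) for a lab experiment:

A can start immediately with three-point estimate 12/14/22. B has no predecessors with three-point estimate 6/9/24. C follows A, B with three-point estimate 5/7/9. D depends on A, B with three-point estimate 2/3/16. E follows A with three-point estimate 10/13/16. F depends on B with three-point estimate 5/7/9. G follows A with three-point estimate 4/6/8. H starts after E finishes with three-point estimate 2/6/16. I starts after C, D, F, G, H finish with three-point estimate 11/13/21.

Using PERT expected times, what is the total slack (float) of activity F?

17 days

te_A = (12 + 4·14 + 22)/6 = 90/6 = 15
te_B = (6 + 4·9 + 24)/6 = 66/6 = 11
te_C = (5 + 4·7 + 9)/6 = 42/6 = 7
te_D = (2 + 4·3 + 16)/6 = 30/6 = 5
te_E = (10 + 4·13 + 16)/6 = 78/6 = 13
te_F = (5 + 4·7 + 9)/6 = 42/6 = 7
te_G = (4 + 4·6 + 8)/6 = 36/6 = 6
te_H = (2 + 4·6 + 16)/6 = 42/6 = 7
te_I = (11 + 4·13 + 21)/6 = 84/6 = 14

Forward pass:
ES_A = 0; EF_A = 15
ES_B = 0; EF_B = 11
ES_C = max(EF_A=15, EF_B=11) = 15; EF_C = 15+7 = 22
ES_D = max(EF_A=15, EF_B=11) = 15; EF_D = 15+5 = 20
ES_E = 15; EF_E = 15+13 = 28
ES_F = 11; EF_F = 11+7 = 18
ES_G = 15; EF_G = 15+6 = 21
ES_H = 28; EF_H = 28+7 = 35
ES_I = max(EF_C=22, EF_D=20, EF_F=18, EF_G=21, EF_H=35) = 35; EF_I = 35+14 = 49
Expected project duration μ = 49 days. Critical path: A → E → H → I.

Backward pass:
LF_I = 49; LS_I = 49−14 = 35
LF_H = LS_I = 35; LS_H = 35−7 = 28
LF_G = LS_I = 35; LS_G = 35−6 = 29
LF_F = LS_I = 35; LS_F = 35−7 = 28
LF_E = LS_H = 28; LS_E = 28−13 = 15
LF_D = LS_I = 35; LS_D = 35−5 = 30
LF_C = LS_I = 35; LS_C = 35−7 = 28
LF_B = min(LS_C=28, LS_D=30, LS_F=28) = 28; LS_B = 28−11 = 17
LF_A = min(LS_C=28, LS_D=30, LS_E=15, LS_G=29) = 15; LS_A = 15−15 = 0
Slack_F = LS_F − ES_F = 28 − 11 = 17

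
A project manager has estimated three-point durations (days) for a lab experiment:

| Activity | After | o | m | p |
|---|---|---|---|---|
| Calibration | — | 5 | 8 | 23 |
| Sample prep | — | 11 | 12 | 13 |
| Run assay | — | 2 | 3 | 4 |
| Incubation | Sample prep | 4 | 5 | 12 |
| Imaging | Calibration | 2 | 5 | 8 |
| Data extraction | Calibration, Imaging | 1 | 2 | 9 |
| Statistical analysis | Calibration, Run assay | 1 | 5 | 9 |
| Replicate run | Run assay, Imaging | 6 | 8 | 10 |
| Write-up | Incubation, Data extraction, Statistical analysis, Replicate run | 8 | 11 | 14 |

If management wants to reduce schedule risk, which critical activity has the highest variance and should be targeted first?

Calibration

te_Calibration = (5 + 4·8 + 23)/6 = 60/6 = 10; σ²_Calibration = ((23−5)/6)² = 9.000
te_Sample prep = (11 + 4·12 + 13)/6 = 72/6 = 12; σ²_Sample prep = ((13−11)/6)² = 0.111
te_Run assay = (2 + 4·3 + 4)/6 = 18/6 = 3; σ²_Run assay = ((4−2)/6)² = 0.111
te_Incubation = (4 + 4·5 + 12)/6 = 36/6 = 6; σ²_Incubation = ((12−4)/6)² = 1.778
te_Imaging = (2 + 4·5 + 8)/6 = 30/6 = 5; σ²_Imaging = ((8−2)/6)² = 1.000
te_Data extraction = (1 + 4·2 + 9)/6 = 18/6 = 3; σ²_Data extraction = ((9−1)/6)² = 1.778
te_Statistical analysis = (1 + 4·5 + 9)/6 = 30/6 = 5; σ²_Statistical analysis = ((9−1)/6)² = 1.778
te_Replicate run = (6 + 4·8 + 10)/6 = 48/6 = 8; σ²_Replicate run = ((10−6)/6)² = 0.444
te_Write-up = (8 + 4·11 + 14)/6 = 66/6 = 11; σ²_Write-up = ((14−8)/6)² = 1.000

Forward pass:
ES_Calibration = 0; EF_Calibration = 10
ES_Sample prep = 0; EF_Sample prep = 12
ES_Run assay = 0; EF_Run assay = 3
ES_Incubation = 12; EF_Incubation = 12+6 = 18
ES_Imaging = 10; EF_Imaging = 10+5 = 15
ES_Data extraction = max(EF_Calibration=10, EF_Imaging=15) = 15; EF_Data extraction = 15+3 = 18
ES_Statistical analysis = max(EF_Calibration=10, EF_Run assay=3) = 10; EF_Statistical analysis = 10+5 = 15
ES_Replicate run = max(EF_Run assay=3, EF_Imaging=15) = 15; EF_Replicate run = 15+8 = 23
ES_Write-up = max(EF_Incubation=18, EF_Data extraction=18, EF_Statistical analysis=15, EF_Replicate run=23) = 23; EF_Write-up = 23+11 = 34
Expected project duration μ = 34 days. Critical path: Calibration → Imaging → Replicate run → Write-up.

Variances on critical path: σ²_Calibration=9.000, σ²_Imaging=1.000, σ²_Replicate run=0.444, σ²_Write-up=1.000.
Largest is σ²_Calibration = 9.000.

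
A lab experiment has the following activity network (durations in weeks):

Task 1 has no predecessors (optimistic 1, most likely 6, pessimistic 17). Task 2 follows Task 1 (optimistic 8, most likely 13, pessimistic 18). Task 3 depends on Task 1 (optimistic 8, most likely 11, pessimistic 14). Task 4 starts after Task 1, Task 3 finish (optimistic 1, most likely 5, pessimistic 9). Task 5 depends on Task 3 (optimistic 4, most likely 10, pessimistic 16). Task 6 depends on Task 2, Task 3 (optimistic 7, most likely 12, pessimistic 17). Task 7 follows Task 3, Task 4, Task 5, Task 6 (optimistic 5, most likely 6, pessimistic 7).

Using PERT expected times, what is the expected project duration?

te_Task 1 = (1 + 4·6 + 17)/6 = 42/6 = 7
te_Task 2 = (8 + 4·13 + 18)/6 = 78/6 = 13
te_Task 3 = (8 + 4·11 + 14)/6 = 66/6 = 11
te_Task 4 = (1 + 4·5 + 9)/6 = 30/6 = 5
te_Task 5 = (4 + 4·10 + 16)/6 = 60/6 = 10
te_Task 6 = (7 + 4·12 + 17)/6 = 72/6 = 12
te_Task 7 = (5 + 4·6 + 7)/6 = 36/6 = 6

Forward pass:
ES_Task 1 = 0; EF_Task 1 = 7
ES_Task 2 = 7; EF_Task 2 = 7+13 = 20
ES_Task 3 = 7; EF_Task 3 = 7+11 = 18
ES_Task 4 = max(EF_Task 1=7, EF_Task 3=18) = 18; EF_Task 4 = 18+5 = 23
ES_Task 5 = 18; EF_Task 5 = 18+10 = 28
ES_Task 6 = max(EF_Task 2=20, EF_Task 3=18) = 20; EF_Task 6 = 20+12 = 32
ES_Task 7 = max(EF_Task 3=18, EF_Task 4=23, EF_Task 5=28, EF_Task 6=32) = 32; EF_Task 7 = 32+6 = 38
Expected project duration μ = 38 weeks. Critical path: Task 1 → Task 2 → Task 6 → Task 7.

38 weeks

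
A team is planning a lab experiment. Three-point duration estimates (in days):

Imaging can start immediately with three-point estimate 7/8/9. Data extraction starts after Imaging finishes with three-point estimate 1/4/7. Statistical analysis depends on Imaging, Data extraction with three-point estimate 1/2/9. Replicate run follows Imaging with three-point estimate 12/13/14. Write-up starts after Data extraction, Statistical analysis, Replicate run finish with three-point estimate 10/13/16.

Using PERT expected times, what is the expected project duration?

te_Imaging = (7 + 4·8 + 9)/6 = 48/6 = 8
te_Data extraction = (1 + 4·4 + 7)/6 = 24/6 = 4
te_Statistical analysis = (1 + 4·2 + 9)/6 = 18/6 = 3
te_Replicate run = (12 + 4·13 + 14)/6 = 78/6 = 13
te_Write-up = (10 + 4·13 + 16)/6 = 78/6 = 13

Forward pass:
ES_Imaging = 0; EF_Imaging = 8
ES_Data extraction = 8; EF_Data extraction = 8+4 = 12
ES_Statistical analysis = max(EF_Imaging=8, EF_Data extraction=12) = 12; EF_Statistical analysis = 12+3 = 15
ES_Replicate run = 8; EF_Replicate run = 8+13 = 21
ES_Write-up = max(EF_Data extraction=12, EF_Statistical analysis=15, EF_Replicate run=21) = 21; EF_Write-up = 21+13 = 34
Expected project duration μ = 34 days. Critical path: Imaging → Replicate run → Write-up.

34 days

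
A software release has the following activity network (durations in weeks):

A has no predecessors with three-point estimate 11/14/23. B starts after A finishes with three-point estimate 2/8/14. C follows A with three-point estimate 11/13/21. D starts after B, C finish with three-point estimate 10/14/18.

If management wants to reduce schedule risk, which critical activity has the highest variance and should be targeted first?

A

te_A = (11 + 4·14 + 23)/6 = 90/6 = 15; σ²_A = ((23−11)/6)² = 4.000
te_B = (2 + 4·8 + 14)/6 = 48/6 = 8; σ²_B = ((14−2)/6)² = 4.000
te_C = (11 + 4·13 + 21)/6 = 84/6 = 14; σ²_C = ((21−11)/6)² = 2.778
te_D = (10 + 4·14 + 18)/6 = 84/6 = 14; σ²_D = ((18−10)/6)² = 1.778

Forward pass:
ES_A = 0; EF_A = 15
ES_B = 15; EF_B = 15+8 = 23
ES_C = 15; EF_C = 15+14 = 29
ES_D = max(EF_B=23, EF_C=29) = 29; EF_D = 29+14 = 43
Expected project duration μ = 43 weeks. Critical path: A → C → D.

Variances on critical path: σ²_A=4.000, σ²_C=2.778, σ²_D=1.778.
Largest is σ²_A = 4.000.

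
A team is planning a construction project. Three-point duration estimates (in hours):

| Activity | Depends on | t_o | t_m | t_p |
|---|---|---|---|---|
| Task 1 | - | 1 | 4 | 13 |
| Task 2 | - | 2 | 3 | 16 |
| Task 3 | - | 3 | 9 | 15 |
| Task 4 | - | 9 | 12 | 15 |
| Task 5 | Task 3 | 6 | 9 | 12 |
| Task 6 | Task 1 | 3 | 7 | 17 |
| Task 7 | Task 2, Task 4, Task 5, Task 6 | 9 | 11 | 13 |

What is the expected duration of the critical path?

te_Task 1 = (1 + 4·4 + 13)/6 = 30/6 = 5
te_Task 2 = (2 + 4·3 + 16)/6 = 30/6 = 5
te_Task 3 = (3 + 4·9 + 15)/6 = 54/6 = 9
te_Task 4 = (9 + 4·12 + 15)/6 = 72/6 = 12
te_Task 5 = (6 + 4·9 + 12)/6 = 54/6 = 9
te_Task 6 = (3 + 4·7 + 17)/6 = 48/6 = 8
te_Task 7 = (9 + 4·11 + 13)/6 = 66/6 = 11

Forward pass:
ES_Task 1 = 0; EF_Task 1 = 5
ES_Task 2 = 0; EF_Task 2 = 5
ES_Task 3 = 0; EF_Task 3 = 9
ES_Task 4 = 0; EF_Task 4 = 12
ES_Task 5 = 9; EF_Task 5 = 9+9 = 18
ES_Task 6 = 5; EF_Task 6 = 5+8 = 13
ES_Task 7 = max(EF_Task 2=5, EF_Task 4=12, EF_Task 5=18, EF_Task 6=13) = 18; EF_Task 7 = 18+11 = 29
Expected project duration μ = 29 hours. Critical path: Task 3 → Task 5 → Task 7.

29 hours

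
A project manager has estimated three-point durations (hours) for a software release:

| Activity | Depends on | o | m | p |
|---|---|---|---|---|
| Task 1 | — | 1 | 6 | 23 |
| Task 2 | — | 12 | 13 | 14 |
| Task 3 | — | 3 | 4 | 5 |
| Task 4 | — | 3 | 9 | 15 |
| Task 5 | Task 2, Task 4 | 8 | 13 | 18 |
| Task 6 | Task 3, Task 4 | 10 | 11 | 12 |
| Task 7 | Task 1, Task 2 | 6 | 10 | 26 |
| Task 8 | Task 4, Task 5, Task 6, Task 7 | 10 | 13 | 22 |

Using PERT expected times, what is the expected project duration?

te_Task 1 = (1 + 4·6 + 23)/6 = 48/6 = 8
te_Task 2 = (12 + 4·13 + 14)/6 = 78/6 = 13
te_Task 3 = (3 + 4·4 + 5)/6 = 24/6 = 4
te_Task 4 = (3 + 4·9 + 15)/6 = 54/6 = 9
te_Task 5 = (8 + 4·13 + 18)/6 = 78/6 = 13
te_Task 6 = (10 + 4·11 + 12)/6 = 66/6 = 11
te_Task 7 = (6 + 4·10 + 26)/6 = 72/6 = 12
te_Task 8 = (10 + 4·13 + 22)/6 = 84/6 = 14

Forward pass:
ES_Task 1 = 0; EF_Task 1 = 8
ES_Task 2 = 0; EF_Task 2 = 13
ES_Task 3 = 0; EF_Task 3 = 4
ES_Task 4 = 0; EF_Task 4 = 9
ES_Task 5 = max(EF_Task 2=13, EF_Task 4=9) = 13; EF_Task 5 = 13+13 = 26
ES_Task 6 = max(EF_Task 3=4, EF_Task 4=9) = 9; EF_Task 6 = 9+11 = 20
ES_Task 7 = max(EF_Task 1=8, EF_Task 2=13) = 13; EF_Task 7 = 13+12 = 25
ES_Task 8 = max(EF_Task 4=9, EF_Task 5=26, EF_Task 6=20, EF_Task 7=25) = 26; EF_Task 8 = 26+14 = 40
Expected project duration μ = 40 hours. Critical path: Task 2 → Task 5 → Task 8.

40 hours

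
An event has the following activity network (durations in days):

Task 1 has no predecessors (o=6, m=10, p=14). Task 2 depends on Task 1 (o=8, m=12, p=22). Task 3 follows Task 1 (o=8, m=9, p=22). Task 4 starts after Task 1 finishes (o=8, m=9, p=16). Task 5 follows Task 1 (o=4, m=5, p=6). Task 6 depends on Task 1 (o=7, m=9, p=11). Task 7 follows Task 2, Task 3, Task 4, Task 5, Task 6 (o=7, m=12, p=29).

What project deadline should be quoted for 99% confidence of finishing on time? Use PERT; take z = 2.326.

47.6 days

te_Task 1 = (6 + 4·10 + 14)/6 = 60/6 = 10; σ²_Task 1 = ((14−6)/6)² = 1.778
te_Task 2 = (8 + 4·12 + 22)/6 = 78/6 = 13; σ²_Task 2 = ((22−8)/6)² = 5.444
te_Task 3 = (8 + 4·9 + 22)/6 = 66/6 = 11; σ²_Task 3 = ((22−8)/6)² = 5.444
te_Task 4 = (8 + 4·9 + 16)/6 = 60/6 = 10; σ²_Task 4 = ((16−8)/6)² = 1.778
te_Task 5 = (4 + 4·5 + 6)/6 = 30/6 = 5; σ²_Task 5 = ((6−4)/6)² = 0.111
te_Task 6 = (7 + 4·9 + 11)/6 = 54/6 = 9; σ²_Task 6 = ((11−7)/6)² = 0.444
te_Task 7 = (7 + 4·12 + 29)/6 = 84/6 = 14; σ²_Task 7 = ((29−7)/6)² = 13.444

Forward pass:
ES_Task 1 = 0; EF_Task 1 = 10
ES_Task 2 = 10; EF_Task 2 = 10+13 = 23
ES_Task 3 = 10; EF_Task 3 = 10+11 = 21
ES_Task 4 = 10; EF_Task 4 = 10+10 = 20
ES_Task 5 = 10; EF_Task 5 = 10+5 = 15
ES_Task 6 = 10; EF_Task 6 = 10+9 = 19
ES_Task 7 = max(EF_Task 2=23, EF_Task 3=21, EF_Task 4=20, EF_Task 5=15, EF_Task 6=19) = 23; EF_Task 7 = 23+14 = 37
Expected project duration μ = 37 days. Critical path: Task 1 → Task 2 → Task 7.

Variance along critical path = 1.778 + 5.444 + 13.444 = 20.667; σ = 4.546 days.
D = μ + z·σ = 37 + 2.326·4.546 = 47.6 days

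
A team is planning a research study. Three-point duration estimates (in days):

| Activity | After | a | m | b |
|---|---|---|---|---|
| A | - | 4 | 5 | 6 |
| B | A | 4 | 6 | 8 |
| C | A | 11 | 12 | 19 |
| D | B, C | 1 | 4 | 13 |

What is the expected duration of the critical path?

te_A = (4 + 4·5 + 6)/6 = 30/6 = 5
te_B = (4 + 4·6 + 8)/6 = 36/6 = 6
te_C = (11 + 4·12 + 19)/6 = 78/6 = 13
te_D = (1 + 4·4 + 13)/6 = 30/6 = 5

Forward pass:
ES_A = 0; EF_A = 5
ES_B = 5; EF_B = 5+6 = 11
ES_C = 5; EF_C = 5+13 = 18
ES_D = max(EF_B=11, EF_C=18) = 18; EF_D = 18+5 = 23
Expected project duration μ = 23 days. Critical path: A → C → D.

23 days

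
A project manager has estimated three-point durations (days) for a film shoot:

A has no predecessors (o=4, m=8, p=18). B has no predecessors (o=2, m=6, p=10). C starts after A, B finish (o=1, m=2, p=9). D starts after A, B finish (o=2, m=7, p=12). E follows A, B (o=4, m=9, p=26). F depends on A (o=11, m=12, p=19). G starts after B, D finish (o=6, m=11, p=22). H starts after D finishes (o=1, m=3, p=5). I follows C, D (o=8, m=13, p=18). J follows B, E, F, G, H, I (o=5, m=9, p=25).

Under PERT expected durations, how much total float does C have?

4 days

te_A = (4 + 4·8 + 18)/6 = 54/6 = 9
te_B = (2 + 4·6 + 10)/6 = 36/6 = 6
te_C = (1 + 4·2 + 9)/6 = 18/6 = 3
te_D = (2 + 4·7 + 12)/6 = 42/6 = 7
te_E = (4 + 4·9 + 26)/6 = 66/6 = 11
te_F = (11 + 4·12 + 19)/6 = 78/6 = 13
te_G = (6 + 4·11 + 22)/6 = 72/6 = 12
te_H = (1 + 4·3 + 5)/6 = 18/6 = 3
te_I = (8 + 4·13 + 18)/6 = 78/6 = 13
te_J = (5 + 4·9 + 25)/6 = 66/6 = 11

Forward pass:
ES_A = 0; EF_A = 9
ES_B = 0; EF_B = 6
ES_C = max(EF_A=9, EF_B=6) = 9; EF_C = 9+3 = 12
ES_D = max(EF_A=9, EF_B=6) = 9; EF_D = 9+7 = 16
ES_E = max(EF_A=9, EF_B=6) = 9; EF_E = 9+11 = 20
ES_F = 9; EF_F = 9+13 = 22
ES_G = max(EF_B=6, EF_D=16) = 16; EF_G = 16+12 = 28
ES_H = 16; EF_H = 16+3 = 19
ES_I = max(EF_C=12, EF_D=16) = 16; EF_I = 16+13 = 29
ES_J = max(EF_B=6, EF_E=20, EF_F=22, EF_G=28, EF_H=19, EF_I=29) = 29; EF_J = 29+11 = 40
Expected project duration μ = 40 days. Critical path: A → D → I → J.

Backward pass:
LF_J = 40; LS_J = 40−11 = 29
LF_I = LS_J = 29; LS_I = 29−13 = 16
LF_H = LS_J = 29; LS_H = 29−3 = 26
LF_G = LS_J = 29; LS_G = 29−12 = 17
LF_F = LS_J = 29; LS_F = 29−13 = 16
LF_E = LS_J = 29; LS_E = 29−11 = 18
LF_D = min(LS_G=17, LS_H=26, LS_I=16) = 16; LS_D = 16−7 = 9
LF_C = LS_I = 16; LS_C = 16−3 = 13
LF_B = min(LS_C=13, LS_D=9, LS_E=18, LS_G=17, LS_J=29) = 9; LS_B = 9−6 = 3
LF_A = min(LS_C=13, LS_D=9, LS_E=18, LS_F=16) = 9; LS_A = 9−9 = 0
Slack_C = LS_C − ES_C = 13 − 9 = 4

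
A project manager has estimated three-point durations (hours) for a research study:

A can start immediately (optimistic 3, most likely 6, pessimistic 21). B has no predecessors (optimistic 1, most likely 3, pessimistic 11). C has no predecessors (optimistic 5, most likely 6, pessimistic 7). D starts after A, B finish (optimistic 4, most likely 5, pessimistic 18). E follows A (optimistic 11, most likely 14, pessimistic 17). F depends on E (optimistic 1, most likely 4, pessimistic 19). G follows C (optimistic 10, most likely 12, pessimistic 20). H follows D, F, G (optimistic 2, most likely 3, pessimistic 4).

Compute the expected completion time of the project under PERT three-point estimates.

31 hours

te_A = (3 + 4·6 + 21)/6 = 48/6 = 8
te_B = (1 + 4·3 + 11)/6 = 24/6 = 4
te_C = (5 + 4·6 + 7)/6 = 36/6 = 6
te_D = (4 + 4·5 + 18)/6 = 42/6 = 7
te_E = (11 + 4·14 + 17)/6 = 84/6 = 14
te_F = (1 + 4·4 + 19)/6 = 36/6 = 6
te_G = (10 + 4·12 + 20)/6 = 78/6 = 13
te_H = (2 + 4·3 + 4)/6 = 18/6 = 3

Forward pass:
ES_A = 0; EF_A = 8
ES_B = 0; EF_B = 4
ES_C = 0; EF_C = 6
ES_D = max(EF_A=8, EF_B=4) = 8; EF_D = 8+7 = 15
ES_E = 8; EF_E = 8+14 = 22
ES_F = 22; EF_F = 22+6 = 28
ES_G = 6; EF_G = 6+13 = 19
ES_H = max(EF_D=15, EF_F=28, EF_G=19) = 28; EF_H = 28+3 = 31
Expected project duration μ = 31 hours. Critical path: A → E → F → H.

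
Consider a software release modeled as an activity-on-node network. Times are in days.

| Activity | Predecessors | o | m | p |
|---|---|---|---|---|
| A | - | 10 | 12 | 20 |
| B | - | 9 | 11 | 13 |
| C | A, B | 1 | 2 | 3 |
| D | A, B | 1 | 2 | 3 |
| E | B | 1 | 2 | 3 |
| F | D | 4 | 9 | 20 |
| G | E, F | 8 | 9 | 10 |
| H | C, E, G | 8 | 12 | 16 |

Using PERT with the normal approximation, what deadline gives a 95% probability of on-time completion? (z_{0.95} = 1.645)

te_A = (10 + 4·12 + 20)/6 = 78/6 = 13; σ²_A = ((20−10)/6)² = 2.778
te_B = (9 + 4·11 + 13)/6 = 66/6 = 11; σ²_B = ((13−9)/6)² = 0.444
te_C = (1 + 4·2 + 3)/6 = 12/6 = 2; σ²_C = ((3−1)/6)² = 0.111
te_D = (1 + 4·2 + 3)/6 = 12/6 = 2; σ²_D = ((3−1)/6)² = 0.111
te_E = (1 + 4·2 + 3)/6 = 12/6 = 2; σ²_E = ((3−1)/6)² = 0.111
te_F = (4 + 4·9 + 20)/6 = 60/6 = 10; σ²_F = ((20−4)/6)² = 7.111
te_G = (8 + 4·9 + 10)/6 = 54/6 = 9; σ²_G = ((10−8)/6)² = 0.111
te_H = (8 + 4·12 + 16)/6 = 72/6 = 12; σ²_H = ((16−8)/6)² = 1.778

Forward pass:
ES_A = 0; EF_A = 13
ES_B = 0; EF_B = 11
ES_C = max(EF_A=13, EF_B=11) = 13; EF_C = 13+2 = 15
ES_D = max(EF_A=13, EF_B=11) = 13; EF_D = 13+2 = 15
ES_E = 11; EF_E = 11+2 = 13
ES_F = 15; EF_F = 15+10 = 25
ES_G = max(EF_E=13, EF_F=25) = 25; EF_G = 25+9 = 34
ES_H = max(EF_C=15, EF_E=13, EF_G=34) = 34; EF_H = 34+12 = 46
Expected project duration μ = 46 days. Critical path: A → D → F → G → H.

Variance along critical path = 2.778 + 0.111 + 7.111 + 0.111 + 1.778 = 11.889; σ = 3.448 days.
D = μ + z·σ = 46 + 1.645·3.448 = 51.7 days

51.7 days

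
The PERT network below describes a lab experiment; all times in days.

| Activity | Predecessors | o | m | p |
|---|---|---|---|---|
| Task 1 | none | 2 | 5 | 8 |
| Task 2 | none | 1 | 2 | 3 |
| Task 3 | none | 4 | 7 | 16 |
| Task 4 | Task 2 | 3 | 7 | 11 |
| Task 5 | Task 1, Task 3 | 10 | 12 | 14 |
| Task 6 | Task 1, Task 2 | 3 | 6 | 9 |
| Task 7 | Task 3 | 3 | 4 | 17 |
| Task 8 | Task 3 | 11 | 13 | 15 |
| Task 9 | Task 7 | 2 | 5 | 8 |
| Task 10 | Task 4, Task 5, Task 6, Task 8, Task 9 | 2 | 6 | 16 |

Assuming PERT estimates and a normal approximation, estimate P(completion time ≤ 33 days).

0.944

te_Task 1 = (2 + 4·5 + 8)/6 = 30/6 = 5; σ²_Task 1 = ((8−2)/6)² = 1.000
te_Task 2 = (1 + 4·2 + 3)/6 = 12/6 = 2; σ²_Task 2 = ((3−1)/6)² = 0.111
te_Task 3 = (4 + 4·7 + 16)/6 = 48/6 = 8; σ²_Task 3 = ((16−4)/6)² = 4.000
te_Task 4 = (3 + 4·7 + 11)/6 = 42/6 = 7; σ²_Task 4 = ((11−3)/6)² = 1.778
te_Task 5 = (10 + 4·12 + 14)/6 = 72/6 = 12; σ²_Task 5 = ((14−10)/6)² = 0.444
te_Task 6 = (3 + 4·6 + 9)/6 = 36/6 = 6; σ²_Task 6 = ((9−3)/6)² = 1.000
te_Task 7 = (3 + 4·4 + 17)/6 = 36/6 = 6; σ²_Task 7 = ((17−3)/6)² = 5.444
te_Task 8 = (11 + 4·13 + 15)/6 = 78/6 = 13; σ²_Task 8 = ((15−11)/6)² = 0.444
te_Task 9 = (2 + 4·5 + 8)/6 = 30/6 = 5; σ²_Task 9 = ((8−2)/6)² = 1.000
te_Task 10 = (2 + 4·6 + 16)/6 = 42/6 = 7; σ²_Task 10 = ((16−2)/6)² = 5.444

Forward pass:
ES_Task 1 = 0; EF_Task 1 = 5
ES_Task 2 = 0; EF_Task 2 = 2
ES_Task 3 = 0; EF_Task 3 = 8
ES_Task 4 = 2; EF_Task 4 = 2+7 = 9
ES_Task 5 = max(EF_Task 1=5, EF_Task 3=8) = 8; EF_Task 5 = 8+12 = 20
ES_Task 6 = max(EF_Task 1=5, EF_Task 2=2) = 5; EF_Task 6 = 5+6 = 11
ES_Task 7 = 8; EF_Task 7 = 8+6 = 14
ES_Task 8 = 8; EF_Task 8 = 8+13 = 21
ES_Task 9 = 14; EF_Task 9 = 14+5 = 19
ES_Task 10 = max(EF_Task 4=9, EF_Task 5=20, EF_Task 6=11, EF_Task 8=21, EF_Task 9=19) = 21; EF_Task 10 = 21+7 = 28
Expected project duration μ = 28 days. Critical path: Task 3 → Task 8 → Task 10.

Variance along critical path = 4.000 + 0.444 + 5.444 = 9.889; σ = √9.889 = 3.145 days.
Z = (33 − 28) / 3.145 = 1.590
P(T ≤ 33) = Φ(1.590) ≈ 0.944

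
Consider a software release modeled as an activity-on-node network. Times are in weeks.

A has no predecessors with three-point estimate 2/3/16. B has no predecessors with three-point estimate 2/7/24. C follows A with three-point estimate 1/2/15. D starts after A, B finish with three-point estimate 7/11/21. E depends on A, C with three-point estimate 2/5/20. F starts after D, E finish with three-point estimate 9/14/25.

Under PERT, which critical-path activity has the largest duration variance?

B

te_A = (2 + 4·3 + 16)/6 = 30/6 = 5; σ²_A = ((16−2)/6)² = 5.444
te_B = (2 + 4·7 + 24)/6 = 54/6 = 9; σ²_B = ((24−2)/6)² = 13.444
te_C = (1 + 4·2 + 15)/6 = 24/6 = 4; σ²_C = ((15−1)/6)² = 5.444
te_D = (7 + 4·11 + 21)/6 = 72/6 = 12; σ²_D = ((21−7)/6)² = 5.444
te_E = (2 + 4·5 + 20)/6 = 42/6 = 7; σ²_E = ((20−2)/6)² = 9.000
te_F = (9 + 4·14 + 25)/6 = 90/6 = 15; σ²_F = ((25−9)/6)² = 7.111

Forward pass:
ES_A = 0; EF_A = 5
ES_B = 0; EF_B = 9
ES_C = 5; EF_C = 5+4 = 9
ES_D = max(EF_A=5, EF_B=9) = 9; EF_D = 9+12 = 21
ES_E = max(EF_A=5, EF_C=9) = 9; EF_E = 9+7 = 16
ES_F = max(EF_D=21, EF_E=16) = 21; EF_F = 21+15 = 36
Expected project duration μ = 36 weeks. Critical path: B → D → F.

Variances on critical path: σ²_B=13.444, σ²_D=5.444, σ²_F=7.111.
Largest is σ²_B = 13.444.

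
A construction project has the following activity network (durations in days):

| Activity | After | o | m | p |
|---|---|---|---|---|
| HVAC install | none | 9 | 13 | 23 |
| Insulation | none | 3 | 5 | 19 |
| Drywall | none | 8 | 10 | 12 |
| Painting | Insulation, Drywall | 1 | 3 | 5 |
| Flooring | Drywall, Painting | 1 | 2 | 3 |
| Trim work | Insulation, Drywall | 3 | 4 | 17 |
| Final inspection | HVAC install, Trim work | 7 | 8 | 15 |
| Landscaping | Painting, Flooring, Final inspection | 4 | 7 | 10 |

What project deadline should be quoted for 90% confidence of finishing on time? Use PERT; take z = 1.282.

35.8 days

te_HVAC install = (9 + 4·13 + 23)/6 = 84/6 = 14; σ²_HVAC install = ((23−9)/6)² = 5.444
te_Insulation = (3 + 4·5 + 19)/6 = 42/6 = 7; σ²_Insulation = ((19−3)/6)² = 7.111
te_Drywall = (8 + 4·10 + 12)/6 = 60/6 = 10; σ²_Drywall = ((12−8)/6)² = 0.444
te_Painting = (1 + 4·3 + 5)/6 = 18/6 = 3; σ²_Painting = ((5−1)/6)² = 0.444
te_Flooring = (1 + 4·2 + 3)/6 = 12/6 = 2; σ²_Flooring = ((3−1)/6)² = 0.111
te_Trim work = (3 + 4·4 + 17)/6 = 36/6 = 6; σ²_Trim work = ((17−3)/6)² = 5.444
te_Final inspection = (7 + 4·8 + 15)/6 = 54/6 = 9; σ²_Final inspection = ((15−7)/6)² = 1.778
te_Landscaping = (4 + 4·7 + 10)/6 = 42/6 = 7; σ²_Landscaping = ((10−4)/6)² = 1.000

Forward pass:
ES_HVAC install = 0; EF_HVAC install = 14
ES_Insulation = 0; EF_Insulation = 7
ES_Drywall = 0; EF_Drywall = 10
ES_Painting = max(EF_Insulation=7, EF_Drywall=10) = 10; EF_Painting = 10+3 = 13
ES_Flooring = max(EF_Drywall=10, EF_Painting=13) = 13; EF_Flooring = 13+2 = 15
ES_Trim work = max(EF_Insulation=7, EF_Drywall=10) = 10; EF_Trim work = 10+6 = 16
ES_Final inspection = max(EF_HVAC install=14, EF_Trim work=16) = 16; EF_Final inspection = 16+9 = 25
ES_Landscaping = max(EF_Painting=13, EF_Flooring=15, EF_Final inspection=25) = 25; EF_Landscaping = 25+7 = 32
Expected project duration μ = 32 days. Critical path: Drywall → Trim work → Final inspection → Landscaping.

Variance along critical path = 0.444 + 5.444 + 1.778 + 1.000 = 8.667; σ = 2.944 days.
D = μ + z·σ = 32 + 1.282·2.944 = 35.8 days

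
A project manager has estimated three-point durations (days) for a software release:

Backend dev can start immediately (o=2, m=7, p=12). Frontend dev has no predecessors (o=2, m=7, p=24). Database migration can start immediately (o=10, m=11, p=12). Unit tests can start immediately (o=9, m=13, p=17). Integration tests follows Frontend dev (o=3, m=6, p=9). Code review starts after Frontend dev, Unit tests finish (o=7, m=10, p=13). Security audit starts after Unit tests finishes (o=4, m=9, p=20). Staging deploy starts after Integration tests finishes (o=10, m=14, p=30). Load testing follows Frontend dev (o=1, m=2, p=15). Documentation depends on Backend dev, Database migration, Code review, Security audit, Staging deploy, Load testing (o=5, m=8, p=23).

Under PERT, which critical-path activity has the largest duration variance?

Frontend dev

te_Backend dev = (2 + 4·7 + 12)/6 = 42/6 = 7; σ²_Backend dev = ((12−2)/6)² = 2.778
te_Frontend dev = (2 + 4·7 + 24)/6 = 54/6 = 9; σ²_Frontend dev = ((24−2)/6)² = 13.444
te_Database migration = (10 + 4·11 + 12)/6 = 66/6 = 11; σ²_Database migration = ((12−10)/6)² = 0.111
te_Unit tests = (9 + 4·13 + 17)/6 = 78/6 = 13; σ²_Unit tests = ((17−9)/6)² = 1.778
te_Integration tests = (3 + 4·6 + 9)/6 = 36/6 = 6; σ²_Integration tests = ((9−3)/6)² = 1.000
te_Code review = (7 + 4·10 + 13)/6 = 60/6 = 10; σ²_Code review = ((13−7)/6)² = 1.000
te_Security audit = (4 + 4·9 + 20)/6 = 60/6 = 10; σ²_Security audit = ((20−4)/6)² = 7.111
te_Staging deploy = (10 + 4·14 + 30)/6 = 96/6 = 16; σ²_Staging deploy = ((30−10)/6)² = 11.111
te_Load testing = (1 + 4·2 + 15)/6 = 24/6 = 4; σ²_Load testing = ((15−1)/6)² = 5.444
te_Documentation = (5 + 4·8 + 23)/6 = 60/6 = 10; σ²_Documentation = ((23−5)/6)² = 9.000

Forward pass:
ES_Backend dev = 0; EF_Backend dev = 7
ES_Frontend dev = 0; EF_Frontend dev = 9
ES_Database migration = 0; EF_Database migration = 11
ES_Unit tests = 0; EF_Unit tests = 13
ES_Integration tests = 9; EF_Integration tests = 9+6 = 15
ES_Code review = max(EF_Frontend dev=9, EF_Unit tests=13) = 13; EF_Code review = 13+10 = 23
ES_Security audit = 13; EF_Security audit = 13+10 = 23
ES_Staging deploy = 15; EF_Staging deploy = 15+16 = 31
ES_Load testing = 9; EF_Load testing = 9+4 = 13
ES_Documentation = max(EF_Backend dev=7, EF_Database migration=11, EF_Code review=23, EF_Security audit=23, EF_Staging deploy=31, EF_Load testing=13) = 31; EF_Documentation = 31+10 = 41
Expected project duration μ = 41 days. Critical path: Frontend dev → Integration tests → Staging deploy → Documentation.

Variances on critical path: σ²_Frontend dev=13.444, σ²_Integration tests=1.000, σ²_Staging deploy=11.111, σ²_Documentation=9.000.
Largest is σ²_Frontend dev = 13.444.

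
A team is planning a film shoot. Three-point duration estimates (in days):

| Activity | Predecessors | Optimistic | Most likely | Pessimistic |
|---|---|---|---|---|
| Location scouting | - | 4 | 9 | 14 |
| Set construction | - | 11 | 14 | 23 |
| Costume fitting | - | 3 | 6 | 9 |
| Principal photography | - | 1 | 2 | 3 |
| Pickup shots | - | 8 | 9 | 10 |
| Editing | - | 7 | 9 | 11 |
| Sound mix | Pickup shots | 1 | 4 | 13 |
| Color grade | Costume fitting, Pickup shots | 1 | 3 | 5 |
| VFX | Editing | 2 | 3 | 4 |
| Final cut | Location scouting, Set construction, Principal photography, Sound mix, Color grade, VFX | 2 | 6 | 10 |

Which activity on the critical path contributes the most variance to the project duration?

Set construction

te_Location scouting = (4 + 4·9 + 14)/6 = 54/6 = 9; σ²_Location scouting = ((14−4)/6)² = 2.778
te_Set construction = (11 + 4·14 + 23)/6 = 90/6 = 15; σ²_Set construction = ((23−11)/6)² = 4.000
te_Costume fitting = (3 + 4·6 + 9)/6 = 36/6 = 6; σ²_Costume fitting = ((9−3)/6)² = 1.000
te_Principal photography = (1 + 4·2 + 3)/6 = 12/6 = 2; σ²_Principal photography = ((3−1)/6)² = 0.111
te_Pickup shots = (8 + 4·9 + 10)/6 = 54/6 = 9; σ²_Pickup shots = ((10−8)/6)² = 0.111
te_Editing = (7 + 4·9 + 11)/6 = 54/6 = 9; σ²_Editing = ((11−7)/6)² = 0.444
te_Sound mix = (1 + 4·4 + 13)/6 = 30/6 = 5; σ²_Sound mix = ((13−1)/6)² = 4.000
te_Color grade = (1 + 4·3 + 5)/6 = 18/6 = 3; σ²_Color grade = ((5−1)/6)² = 0.444
te_VFX = (2 + 4·3 + 4)/6 = 18/6 = 3; σ²_VFX = ((4−2)/6)² = 0.111
te_Final cut = (2 + 4·6 + 10)/6 = 36/6 = 6; σ²_Final cut = ((10−2)/6)² = 1.778

Forward pass:
ES_Location scouting = 0; EF_Location scouting = 9
ES_Set construction = 0; EF_Set construction = 15
ES_Costume fitting = 0; EF_Costume fitting = 6
ES_Principal photography = 0; EF_Principal photography = 2
ES_Pickup shots = 0; EF_Pickup shots = 9
ES_Editing = 0; EF_Editing = 9
ES_Sound mix = 9; EF_Sound mix = 9+5 = 14
ES_Color grade = max(EF_Costume fitting=6, EF_Pickup shots=9) = 9; EF_Color grade = 9+3 = 12
ES_VFX = 9; EF_VFX = 9+3 = 12
ES_Final cut = max(EF_Location scouting=9, EF_Set construction=15, EF_Principal photography=2, EF_Sound mix=14, EF_Color grade=12, EF_VFX=12) = 15; EF_Final cut = 15+6 = 21
Expected project duration μ = 21 days. Critical path: Set construction → Final cut.

Variances on critical path: σ²_Set construction=4.000, σ²_Final cut=1.778.
Largest is σ²_Set construction = 4.000.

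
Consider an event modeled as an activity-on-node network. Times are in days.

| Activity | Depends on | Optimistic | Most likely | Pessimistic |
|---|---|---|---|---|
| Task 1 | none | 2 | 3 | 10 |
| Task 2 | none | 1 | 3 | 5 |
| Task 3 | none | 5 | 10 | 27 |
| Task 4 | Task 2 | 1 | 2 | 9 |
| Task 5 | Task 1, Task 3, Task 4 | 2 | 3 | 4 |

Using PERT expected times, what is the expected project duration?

te_Task 1 = (2 + 4·3 + 10)/6 = 24/6 = 4
te_Task 2 = (1 + 4·3 + 5)/6 = 18/6 = 3
te_Task 3 = (5 + 4·10 + 27)/6 = 72/6 = 12
te_Task 4 = (1 + 4·2 + 9)/6 = 18/6 = 3
te_Task 5 = (2 + 4·3 + 4)/6 = 18/6 = 3

Forward pass:
ES_Task 1 = 0; EF_Task 1 = 4
ES_Task 2 = 0; EF_Task 2 = 3
ES_Task 3 = 0; EF_Task 3 = 12
ES_Task 4 = 3; EF_Task 4 = 3+3 = 6
ES_Task 5 = max(EF_Task 1=4, EF_Task 3=12, EF_Task 4=6) = 12; EF_Task 5 = 12+3 = 15
Expected project duration μ = 15 days. Critical path: Task 3 → Task 5.

15 days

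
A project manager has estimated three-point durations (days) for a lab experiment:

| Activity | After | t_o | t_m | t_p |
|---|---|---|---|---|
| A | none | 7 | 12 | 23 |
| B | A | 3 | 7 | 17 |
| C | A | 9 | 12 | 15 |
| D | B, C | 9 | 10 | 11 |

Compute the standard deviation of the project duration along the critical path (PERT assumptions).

2.87 days

te_A = (7 + 4·12 + 23)/6 = 78/6 = 13; σ²_A = ((23−7)/6)² = 7.111
te_B = (3 + 4·7 + 17)/6 = 48/6 = 8; σ²_B = ((17−3)/6)² = 5.444
te_C = (9 + 4·12 + 15)/6 = 72/6 = 12; σ²_C = ((15−9)/6)² = 1.000
te_D = (9 + 4·10 + 11)/6 = 60/6 = 10; σ²_D = ((11−9)/6)² = 0.111

Forward pass:
ES_A = 0; EF_A = 13
ES_B = 13; EF_B = 13+8 = 21
ES_C = 13; EF_C = 13+12 = 25
ES_D = max(EF_B=21, EF_C=25) = 25; EF_D = 25+10 = 35
Expected project duration μ = 35 days. Critical path: A → C → D.

Variance along critical path = 7.111 + 1.000 + 0.111 = 8.222
σ = √8.222 = 2.867 days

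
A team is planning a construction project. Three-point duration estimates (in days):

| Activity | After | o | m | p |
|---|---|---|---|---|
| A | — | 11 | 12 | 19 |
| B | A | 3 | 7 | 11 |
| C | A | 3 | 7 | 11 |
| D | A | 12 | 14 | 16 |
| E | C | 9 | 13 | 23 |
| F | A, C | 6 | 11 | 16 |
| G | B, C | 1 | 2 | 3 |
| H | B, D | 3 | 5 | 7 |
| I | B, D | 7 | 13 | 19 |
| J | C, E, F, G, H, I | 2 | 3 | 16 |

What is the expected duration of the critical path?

te_A = (11 + 4·12 + 19)/6 = 78/6 = 13
te_B = (3 + 4·7 + 11)/6 = 42/6 = 7
te_C = (3 + 4·7 + 11)/6 = 42/6 = 7
te_D = (12 + 4·14 + 16)/6 = 84/6 = 14
te_E = (9 + 4·13 + 23)/6 = 84/6 = 14
te_F = (6 + 4·11 + 16)/6 = 66/6 = 11
te_G = (1 + 4·2 + 3)/6 = 12/6 = 2
te_H = (3 + 4·5 + 7)/6 = 30/6 = 5
te_I = (7 + 4·13 + 19)/6 = 78/6 = 13
te_J = (2 + 4·3 + 16)/6 = 30/6 = 5

Forward pass:
ES_A = 0; EF_A = 13
ES_B = 13; EF_B = 13+7 = 20
ES_C = 13; EF_C = 13+7 = 20
ES_D = 13; EF_D = 13+14 = 27
ES_E = 20; EF_E = 20+14 = 34
ES_F = max(EF_A=13, EF_C=20) = 20; EF_F = 20+11 = 31
ES_G = max(EF_B=20, EF_C=20) = 20; EF_G = 20+2 = 22
ES_H = max(EF_B=20, EF_D=27) = 27; EF_H = 27+5 = 32
ES_I = max(EF_B=20, EF_D=27) = 27; EF_I = 27+13 = 40
ES_J = max(EF_C=20, EF_E=34, EF_F=31, EF_G=22, EF_H=32, EF_I=40) = 40; EF_J = 40+5 = 45
Expected project duration μ = 45 days. Critical path: A → D → I → J.

45 days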